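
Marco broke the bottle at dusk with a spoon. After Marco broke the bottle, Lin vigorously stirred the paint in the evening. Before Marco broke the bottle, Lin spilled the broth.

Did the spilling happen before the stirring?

The narrative orders the spilling before the stirring.

yes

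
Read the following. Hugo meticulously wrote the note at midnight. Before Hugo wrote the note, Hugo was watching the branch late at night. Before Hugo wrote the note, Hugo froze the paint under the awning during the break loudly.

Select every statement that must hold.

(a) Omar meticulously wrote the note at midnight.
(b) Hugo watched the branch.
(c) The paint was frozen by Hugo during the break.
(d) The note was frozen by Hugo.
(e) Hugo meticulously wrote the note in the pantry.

(a) Not entailed — the passage has Hugo writing the note, not Omar.
(b) Entailed — 'watch' is an activity; 'was watching' entails that some watching happened, so 'watched' holds.
(c) Entailed — dropping 'loudly', 'under the awning' leaves a sub-description the original still satisfies.
(d) Not entailed — Hugo froze the paint, not the note; the note belongs to the writing event.
(e) Not entailed — 'in the pantry' adds information not in the original event.

(b), (c)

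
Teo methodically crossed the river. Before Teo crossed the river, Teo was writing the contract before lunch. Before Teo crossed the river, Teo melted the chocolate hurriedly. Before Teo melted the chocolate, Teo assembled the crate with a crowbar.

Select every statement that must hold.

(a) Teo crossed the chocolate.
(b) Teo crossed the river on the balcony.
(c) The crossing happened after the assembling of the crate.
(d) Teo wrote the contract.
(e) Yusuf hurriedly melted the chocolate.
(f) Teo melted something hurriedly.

(c), (f)

(a) Not entailed — Teo crossed the river, not the chocolate; the chocolate belongs to the melting event.
(b) Not entailed — 'on the balcony' adds information not in the original event.
(c) Entailed — the narrative places the assembling before the crossing.
(d) Not entailed — 'was writing' is progressive on an accomplishment; it does not entail the completed 'wrote'.
(e) Not entailed — the passage has Teo melting the chocolate, not Yusuf.
(f) Entailed — this follows by dropping conjuncts from the melting event's description.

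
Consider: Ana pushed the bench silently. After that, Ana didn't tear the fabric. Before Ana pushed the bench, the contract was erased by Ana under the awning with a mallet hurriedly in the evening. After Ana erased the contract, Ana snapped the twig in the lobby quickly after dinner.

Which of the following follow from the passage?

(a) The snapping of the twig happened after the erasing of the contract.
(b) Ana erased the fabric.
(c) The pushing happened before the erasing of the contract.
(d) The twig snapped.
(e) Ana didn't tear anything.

(a), (d)

(a) Entailed — the narrative places the erasing before the snapping.
(b) Not entailed — Ana erased the contract, not the fabric; the fabric belongs to the tearing event.
(c) Not entailed — the narrative places the erasing before the pushing, not after.
(d) Entailed — 'Ana snapped the twig' is causative; it entails the inchoative 'the twig snapped'.
(e) Not entailed — the original only denies this specific event; Ana may have torn something else.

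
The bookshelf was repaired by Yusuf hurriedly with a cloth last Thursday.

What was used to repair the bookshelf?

a cloth

'with a cloth' marks the instrument of the repairing event.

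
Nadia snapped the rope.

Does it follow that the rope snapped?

'Nadia snapped the rope' is the causative; it entails the inchoative 'the rope snapped'.

yes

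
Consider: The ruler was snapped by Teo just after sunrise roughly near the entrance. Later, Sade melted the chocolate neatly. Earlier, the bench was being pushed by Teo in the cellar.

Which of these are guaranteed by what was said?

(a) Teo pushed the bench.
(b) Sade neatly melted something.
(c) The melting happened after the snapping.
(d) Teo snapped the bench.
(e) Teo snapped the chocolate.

(a), (b), (c)

(a) Entailed — 'push' is an activity; 'was pushing' entails that some pushing happened, so 'pushed' holds.
(b) Entailed — the original entails any weakening of itself; this just generalizes the patient.
(c) Entailed — the narrative places the snapping before the melting.
(d) Not entailed — Teo snapped the ruler, not the bench; the bench belongs to the pushing event.
(e) Not entailed — Teo snapped the ruler, not the chocolate; the chocolate belongs to the melting event.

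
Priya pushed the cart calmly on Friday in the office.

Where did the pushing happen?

'in the office' marks the location of the pushing event.

in the office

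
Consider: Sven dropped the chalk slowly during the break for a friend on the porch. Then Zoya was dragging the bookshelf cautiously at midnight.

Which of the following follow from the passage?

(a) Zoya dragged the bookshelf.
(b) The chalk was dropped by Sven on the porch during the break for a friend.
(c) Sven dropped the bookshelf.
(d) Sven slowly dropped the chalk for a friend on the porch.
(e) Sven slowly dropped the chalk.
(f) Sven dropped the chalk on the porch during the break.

(a), (b), (d), (e), (f)

(a) Entailed — 'drag' is an activity; 'was dragging' entails that some dragging happened, so 'dragged' holds.
(b) Entailed — dropping 'slowly' leaves a sub-description the original still satisfies.
(c) Not entailed — Sven dropped the chalk, not the bookshelf; the bookshelf belongs to the dragging event.
(d) Entailed — dropping 'during the break' leaves a sub-description the original still satisfies.
(e) Entailed — every conjunct here is already in the original dropping event.
(f) Entailed — this follows by dropping conjuncts from the dropping event's description.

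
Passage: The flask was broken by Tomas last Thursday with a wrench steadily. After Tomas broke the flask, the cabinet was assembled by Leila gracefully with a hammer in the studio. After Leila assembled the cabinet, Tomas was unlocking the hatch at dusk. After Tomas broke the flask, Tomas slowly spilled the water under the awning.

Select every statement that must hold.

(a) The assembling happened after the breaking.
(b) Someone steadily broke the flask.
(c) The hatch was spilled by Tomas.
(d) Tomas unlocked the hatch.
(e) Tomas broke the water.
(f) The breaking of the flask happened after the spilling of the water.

(a), (b)

(a) Entailed — the narrative places the breaking before the assembling.
(b) Entailed — the original entails any weakening of itself; this just drops 'with a wrench', 'last Thursday' and generalizes the agent.
(c) Not entailed — Tomas spilled the water, not the hatch; the hatch belongs to the unlocking event.
(d) Not entailed — 'was unlocking' is progressive on an accomplishment; it does not entail the completed 'unlocked'.
(e) Not entailed — Tomas broke the flask, not the water; the water belongs to the spilling event.
(f) Not entailed — the narrative places the breaking before the spilling, not after.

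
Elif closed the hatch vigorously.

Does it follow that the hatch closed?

'Elif closed the hatch' is the causative; it entails the inchoative 'the hatch closed'.

yes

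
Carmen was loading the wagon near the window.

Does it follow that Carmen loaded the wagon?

'was loading' is progressive; for an accomplishment like 'load the wagon', it doesn't entail completion.

no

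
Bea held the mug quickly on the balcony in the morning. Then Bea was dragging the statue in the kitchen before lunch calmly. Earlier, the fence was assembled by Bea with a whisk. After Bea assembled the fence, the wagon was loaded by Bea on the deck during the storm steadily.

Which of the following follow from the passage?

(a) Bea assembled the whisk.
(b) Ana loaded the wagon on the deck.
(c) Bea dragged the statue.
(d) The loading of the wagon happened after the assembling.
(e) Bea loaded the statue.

(a) Not entailed — the whisk is the instrument, not what was assembled.
(b) Not entailed — the passage has Bea loading the wagon, not Ana.
(c) Entailed — 'drag' is an activity; 'was dragging' entails that some dragging happened, so 'dragged' holds.
(d) Entailed — the narrative places the assembling before the loading.
(e) Not entailed — Bea loaded the wagon, not the statue; the statue belongs to the dragging event.

(c), (d)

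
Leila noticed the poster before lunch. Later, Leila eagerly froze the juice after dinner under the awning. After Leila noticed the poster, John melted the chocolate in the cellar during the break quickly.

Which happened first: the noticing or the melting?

the noticing

The connectives place the noticing before the melting.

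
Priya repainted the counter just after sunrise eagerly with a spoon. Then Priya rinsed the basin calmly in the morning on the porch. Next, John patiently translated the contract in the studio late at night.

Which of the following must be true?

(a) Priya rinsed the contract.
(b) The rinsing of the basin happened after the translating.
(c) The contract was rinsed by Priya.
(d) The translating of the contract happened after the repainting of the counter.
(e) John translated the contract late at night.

(d), (e)

(a) Not entailed — Priya rinsed the basin, not the contract; the contract belongs to the translating event.
(b) Not entailed — the narrative places the rinsing before the translating, not after.
(c) Not entailed — Priya rinsed the basin, not the contract; the contract belongs to the translating event.
(d) Entailed — the narrative places the repainting before the translating.
(e) Entailed — dropping 'patiently', 'in the studio' leaves a sub-description the original still satisfies.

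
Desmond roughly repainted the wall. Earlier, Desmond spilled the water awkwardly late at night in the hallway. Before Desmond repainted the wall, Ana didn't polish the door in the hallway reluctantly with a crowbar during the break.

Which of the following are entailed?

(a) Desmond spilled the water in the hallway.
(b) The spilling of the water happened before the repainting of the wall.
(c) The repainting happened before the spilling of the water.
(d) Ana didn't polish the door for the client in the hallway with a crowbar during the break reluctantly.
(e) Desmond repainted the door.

(a) Entailed — the original entails any weakening of itself; this just drops 'late at night', 'awkwardly'.
(b) Entailed — the narrative places the spilling before the repainting.
(c) Not entailed — the narrative places the spilling before the repainting, not after.
(d) Entailed — under negation, adding a further restriction is entailed: if no such polishing event occurred, none occurred for the client either.
(e) Not entailed — Desmond repainted the wall, not the door; the door belongs to the polishing event.

(a), (b), (d)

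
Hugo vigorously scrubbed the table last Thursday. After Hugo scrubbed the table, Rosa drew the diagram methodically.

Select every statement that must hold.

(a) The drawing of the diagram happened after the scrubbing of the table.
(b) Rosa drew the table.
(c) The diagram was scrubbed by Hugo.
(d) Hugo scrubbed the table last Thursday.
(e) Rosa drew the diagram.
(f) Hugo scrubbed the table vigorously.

(a), (d), (e), (f)

(a) Entailed — the narrative places the scrubbing before the drawing.
(b) Not entailed — Rosa drew the diagram, not the table; the table belongs to the scrubbing event.
(c) Not entailed — Hugo scrubbed the table, not the diagram; the diagram belongs to the drawing event.
(d) Entailed — the original entails any weakening of itself; this just drops 'vigorously'.
(e) Entailed — the original entails any weakening of itself; this just drops 'methodically'.
(f) Entailed — the original entails any weakening of itself; this just drops 'last Thursday'.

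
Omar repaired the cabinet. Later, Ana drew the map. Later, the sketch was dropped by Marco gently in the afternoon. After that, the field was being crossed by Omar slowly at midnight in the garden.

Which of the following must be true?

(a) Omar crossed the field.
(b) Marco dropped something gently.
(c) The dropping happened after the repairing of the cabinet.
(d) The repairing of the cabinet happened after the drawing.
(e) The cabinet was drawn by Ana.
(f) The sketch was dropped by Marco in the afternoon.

(a) Not entailed — 'was crossing' is progressive on an accomplishment; it does not entail the completed 'crossed'.
(b) Entailed — every conjunct here is already in the original dropping event.
(c) Entailed — the narrative places the repairing before the dropping.
(d) Not entailed — the narrative places the repairing before the drawing, not after.
(e) Not entailed — Ana drew the map, not the cabinet; the cabinet belongs to the repairing event.
(f) Entailed — the original entails any weakening of itself; this just drops 'gently'.

(b), (c), (f)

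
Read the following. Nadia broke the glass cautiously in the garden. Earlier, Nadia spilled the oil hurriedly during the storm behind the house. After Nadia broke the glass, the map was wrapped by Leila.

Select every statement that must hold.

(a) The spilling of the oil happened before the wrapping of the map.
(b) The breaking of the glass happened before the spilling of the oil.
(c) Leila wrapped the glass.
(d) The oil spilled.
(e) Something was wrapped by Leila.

(a) Entailed — the narrative places the spilling before the wrapping.
(b) Not entailed — the narrative places the spilling before the breaking, not after.
(c) Not entailed — Leila wrapped the map, not the glass; the glass belongs to the breaking event.
(d) Entailed — 'Nadia spilled the oil' is causative; it entails the inchoative 'the oil spilled'.
(e) Entailed — this follows by dropping conjuncts from the wrapping event's description.

(a), (d), (e)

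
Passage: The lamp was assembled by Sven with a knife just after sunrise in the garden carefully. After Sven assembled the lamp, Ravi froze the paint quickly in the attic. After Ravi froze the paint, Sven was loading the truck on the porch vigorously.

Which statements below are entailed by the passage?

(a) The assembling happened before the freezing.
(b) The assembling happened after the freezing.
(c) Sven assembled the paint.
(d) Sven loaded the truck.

(a) Entailed — the narrative places the assembling before the freezing.
(b) Not entailed — the narrative places the assembling before the freezing, not after.
(c) Not entailed — Sven assembled the lamp, not the paint; the paint belongs to the freezing event.
(d) Not entailed — 'was loading' is progressive on an accomplishment; it does not entail the completed 'loaded'.

(a)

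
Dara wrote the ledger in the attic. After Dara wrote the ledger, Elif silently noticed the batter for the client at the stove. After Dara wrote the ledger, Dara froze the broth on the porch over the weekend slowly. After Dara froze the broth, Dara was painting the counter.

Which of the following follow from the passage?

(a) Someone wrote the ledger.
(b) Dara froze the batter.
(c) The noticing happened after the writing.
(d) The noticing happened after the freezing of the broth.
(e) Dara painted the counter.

(a), (c)

(a) Entailed — dropping 'in the attic' and generalizing the agent leaves a sub-description the original still satisfies.
(b) Not entailed — Dara froze the broth, not the batter; the batter belongs to the noticing event.
(c) Entailed — the narrative places the writing before the noticing.
(d) Not entailed — the narrative doesn't order the freezing relative to the noticing.
(e) Not entailed — 'was painting' is progressive on an accomplishment; it does not entail the completed 'painted'.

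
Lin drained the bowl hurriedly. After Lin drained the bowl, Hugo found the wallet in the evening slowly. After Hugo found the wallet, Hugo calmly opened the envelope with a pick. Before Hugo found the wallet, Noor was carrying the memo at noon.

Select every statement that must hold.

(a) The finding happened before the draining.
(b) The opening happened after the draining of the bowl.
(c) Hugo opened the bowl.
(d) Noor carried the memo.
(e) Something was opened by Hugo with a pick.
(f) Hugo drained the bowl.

(a) Not entailed — the narrative places the draining before the finding, not after.
(b) Entailed — the narrative places the draining before the opening.
(c) Not entailed — Hugo opened the envelope, not the bowl; the bowl belongs to the draining event.
(d) Entailed — 'carry' is an activity; 'was carrying' entails that some carrying happened, so 'carried' holds.
(e) Entailed — dropping 'calmly' and generalizing the patient leaves a sub-description the original still satisfies.
(f) Not entailed — the passage has Lin draining the bowl, not Hugo.

(b), (d), (e)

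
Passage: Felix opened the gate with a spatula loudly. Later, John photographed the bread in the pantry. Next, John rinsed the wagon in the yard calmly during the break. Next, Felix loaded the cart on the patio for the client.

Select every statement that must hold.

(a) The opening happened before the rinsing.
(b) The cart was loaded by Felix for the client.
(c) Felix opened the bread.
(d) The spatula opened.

(a), (b)

(a) Entailed — the narrative places the opening before the rinsing.
(b) Entailed — dropping 'on the patio' leaves a sub-description the original still satisfies.
(c) Not entailed — Felix opened the gate, not the bread; the bread belongs to the photographing event.
(d) Not entailed — the gate is what opened, not the spatula.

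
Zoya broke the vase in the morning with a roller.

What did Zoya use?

'with a roller' marks the instrument of the breaking event.

a roller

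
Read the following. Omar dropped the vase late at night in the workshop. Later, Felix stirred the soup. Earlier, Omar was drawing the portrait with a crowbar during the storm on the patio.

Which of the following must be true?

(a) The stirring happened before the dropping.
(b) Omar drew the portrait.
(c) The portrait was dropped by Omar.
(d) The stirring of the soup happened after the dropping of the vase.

(d)

(a) Not entailed — the narrative places the dropping before the stirring, not after.
(b) Not entailed — 'was drawing' is progressive on an accomplishment; it does not entail the completed 'drew'.
(c) Not entailed — Omar dropped the vase, not the portrait; the portrait belongs to the drawing event.
(d) Entailed — the narrative places the dropping before the stirring.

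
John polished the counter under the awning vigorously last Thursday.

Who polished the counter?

'John' marks the agent of the polishing event.

John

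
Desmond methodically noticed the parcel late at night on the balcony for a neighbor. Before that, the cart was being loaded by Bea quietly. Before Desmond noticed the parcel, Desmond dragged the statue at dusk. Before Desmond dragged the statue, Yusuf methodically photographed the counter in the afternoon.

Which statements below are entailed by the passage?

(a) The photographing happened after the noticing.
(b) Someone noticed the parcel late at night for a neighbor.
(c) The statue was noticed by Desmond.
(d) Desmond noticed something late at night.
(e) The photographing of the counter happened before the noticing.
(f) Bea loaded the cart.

(b), (d), (e)

(a) Not entailed — the narrative places the photographing before the noticing, not after.
(b) Entailed — every conjunct here is already in the original noticing event.
(c) Not entailed — Desmond noticed the parcel, not the statue; the statue belongs to the dragging event.
(d) Entailed — dropping 'methodically', 'for a neighbor', 'on the balcony' and generalizing the patient leaves a sub-description the original still satisfies.
(e) Entailed — the narrative places the photographing before the noticing.
(f) Not entailed — 'was loading' is progressive on an accomplishment; it does not entail the completed 'loaded'.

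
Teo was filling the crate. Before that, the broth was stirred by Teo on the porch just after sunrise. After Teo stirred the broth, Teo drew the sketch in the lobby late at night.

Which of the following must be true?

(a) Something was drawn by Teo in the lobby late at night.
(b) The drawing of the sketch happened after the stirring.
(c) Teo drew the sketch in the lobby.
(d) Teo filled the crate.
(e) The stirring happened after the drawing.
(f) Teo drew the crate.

(a) Entailed — the original entails any weakening of itself; this just generalizes the patient.
(b) Entailed — the narrative places the stirring before the drawing.
(c) Entailed — the original entails any weakening of itself; this just drops 'late at night'.
(d) Not entailed — 'was filling' is progressive on an accomplishment; it does not entail the completed 'filled'.
(e) Not entailed — the narrative places the stirring before the drawing, not after.
(f) Not entailed — Teo drew the sketch, not the crate; the crate belongs to the filling event.

(a), (b), (c)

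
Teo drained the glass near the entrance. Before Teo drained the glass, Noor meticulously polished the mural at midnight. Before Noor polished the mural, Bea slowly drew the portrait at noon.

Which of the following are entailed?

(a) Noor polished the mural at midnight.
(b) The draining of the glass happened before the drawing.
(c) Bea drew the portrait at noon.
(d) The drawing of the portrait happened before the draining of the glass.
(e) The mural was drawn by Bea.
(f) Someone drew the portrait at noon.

(a) Entailed — dropping 'meticulously' leaves a sub-description the original still satisfies.
(b) Not entailed — the narrative places the drawing before the draining, not after.
(c) Entailed — every conjunct here is already in the original drawing event.
(d) Entailed — the narrative places the drawing before the draining.
(e) Not entailed — Bea drew the portrait, not the mural; the mural belongs to the polishing event.
(f) Entailed — dropping 'slowly' and generalizing the agent leaves a sub-description the original still satisfies.

(a), (c), (d), (f)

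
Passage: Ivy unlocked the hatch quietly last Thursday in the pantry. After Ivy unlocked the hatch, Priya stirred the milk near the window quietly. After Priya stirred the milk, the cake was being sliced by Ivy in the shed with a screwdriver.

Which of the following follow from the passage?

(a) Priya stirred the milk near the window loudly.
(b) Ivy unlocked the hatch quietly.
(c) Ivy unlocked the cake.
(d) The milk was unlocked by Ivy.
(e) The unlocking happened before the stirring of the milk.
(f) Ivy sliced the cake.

(b), (e)

(a) Not entailed — 'loudly' adds a manner not in (and inconsistent with) the original.
(b) Entailed — the original entails any weakening of itself; this just drops 'last Thursday', 'in the pantry'.
(c) Not entailed — Ivy unlocked the hatch, not the cake; the cake belongs to the slicing event.
(d) Not entailed — Ivy unlocked the hatch, not the milk; the milk belongs to the stirring event.
(e) Entailed — the narrative places the unlocking before the stirring.
(f) Not entailed — 'was slicing' is progressive on an accomplishment; it does not entail the completed 'sliced'.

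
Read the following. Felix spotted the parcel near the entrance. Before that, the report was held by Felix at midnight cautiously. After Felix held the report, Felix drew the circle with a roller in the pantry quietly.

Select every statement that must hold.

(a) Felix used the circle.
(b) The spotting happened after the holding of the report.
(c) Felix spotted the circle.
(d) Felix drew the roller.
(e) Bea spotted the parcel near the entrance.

(a) Not entailed — the circle is the patient, not an instrument — Felix used a roller.
(b) Entailed — the narrative places the holding before the spotting.
(c) Not entailed — Felix spotted the parcel, not the circle; the circle belongs to the drawing event.
(d) Not entailed — the roller is the instrument, not what was drawn.
(e) Not entailed — the passage has Felix spotting the parcel, not Bea.

(b)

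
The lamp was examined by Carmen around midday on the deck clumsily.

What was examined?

the lamp

'the lamp' marks the patient of the examining event.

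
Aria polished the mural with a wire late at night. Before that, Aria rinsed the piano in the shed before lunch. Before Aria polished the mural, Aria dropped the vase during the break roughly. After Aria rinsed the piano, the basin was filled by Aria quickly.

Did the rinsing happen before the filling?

The narrative orders the rinsing before the filling.

yes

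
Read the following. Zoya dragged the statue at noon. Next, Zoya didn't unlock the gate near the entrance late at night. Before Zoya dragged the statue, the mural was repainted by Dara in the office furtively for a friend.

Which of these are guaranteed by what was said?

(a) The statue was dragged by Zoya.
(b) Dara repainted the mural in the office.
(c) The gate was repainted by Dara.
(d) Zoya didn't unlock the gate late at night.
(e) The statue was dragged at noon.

(a) Entailed — dropping 'at noon' leaves a sub-description the original still satisfies.
(b) Entailed — dropping 'furtively', 'for a friend' leaves a sub-description the original still satisfies.
(c) Not entailed — Dara repainted the mural, not the gate; the gate belongs to the unlocking event.
(d) Not entailed — dropping 'near the entrance' under negation is not valid — the original leaves open that Zoya unlocked the gate some other way.
(e) Entailed — generalizing the agent leaves a sub-description the original still satisfies.

(a), (b), (e)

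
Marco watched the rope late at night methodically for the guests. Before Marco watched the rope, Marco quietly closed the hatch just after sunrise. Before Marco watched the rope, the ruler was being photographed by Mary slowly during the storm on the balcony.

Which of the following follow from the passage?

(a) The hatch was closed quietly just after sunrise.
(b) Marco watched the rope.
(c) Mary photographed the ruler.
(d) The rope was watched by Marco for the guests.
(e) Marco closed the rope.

(a), (b), (d)

(a) Entailed — this follows by dropping conjuncts from the closing event's description.
(b) Entailed — every conjunct here is already in the original watching event.
(c) Not entailed — 'was photographing' is progressive on an accomplishment; it does not entail the completed 'photographed'.
(d) Entailed — the original entails any weakening of itself; this just drops 'methodically', 'late at night'.
(e) Not entailed — Marco closed the hatch, not the rope; the rope belongs to the watching event.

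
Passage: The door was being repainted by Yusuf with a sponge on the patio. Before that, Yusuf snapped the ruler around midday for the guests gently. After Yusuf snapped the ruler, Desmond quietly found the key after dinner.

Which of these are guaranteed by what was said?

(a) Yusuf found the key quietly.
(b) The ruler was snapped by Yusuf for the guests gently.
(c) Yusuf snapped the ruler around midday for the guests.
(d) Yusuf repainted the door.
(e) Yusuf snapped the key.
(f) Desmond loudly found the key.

(b), (c)

(a) Not entailed — the passage has Desmond finding the key, not Yusuf.
(b) Entailed — the original entails any weakening of itself; this just drops 'around midday'.
(c) Entailed — every conjunct here is already in the original snapping event.
(d) Not entailed — 'was repainting' is progressive on an accomplishment; it does not entail the completed 'repainted'.
(e) Not entailed — Yusuf snapped the ruler, not the key; the key belongs to the finding event.
(f) Not entailed — 'loudly' adds a manner not in (and inconsistent with) the original.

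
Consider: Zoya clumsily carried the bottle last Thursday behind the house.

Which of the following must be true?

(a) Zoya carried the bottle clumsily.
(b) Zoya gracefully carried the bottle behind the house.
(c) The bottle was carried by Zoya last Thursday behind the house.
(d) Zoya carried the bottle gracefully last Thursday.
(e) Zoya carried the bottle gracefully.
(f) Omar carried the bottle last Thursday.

(a), (c)

(a) Entailed — dropping 'last Thursday', 'behind the house' leaves a sub-description the original still satisfies.
(b) Not entailed — 'gracefully' adds a manner not in (and inconsistent with) the original.
(c) Entailed — the original entails any weakening of itself; this just drops 'clumsily'.
(d) Not entailed — 'gracefully' adds a manner not in (and inconsistent with) the original.
(e) Not entailed — 'gracefully' adds a manner not in (and inconsistent with) the original.
(f) Not entailed — the passage has Zoya carrying the bottle, not Omar.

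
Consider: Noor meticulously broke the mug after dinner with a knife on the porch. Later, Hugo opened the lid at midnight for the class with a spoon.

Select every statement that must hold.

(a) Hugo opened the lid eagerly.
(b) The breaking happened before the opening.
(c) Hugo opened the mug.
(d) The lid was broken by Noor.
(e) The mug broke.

(a) Not entailed — 'eagerly' adds information not in the original event.
(b) Entailed — the narrative places the breaking before the opening.
(c) Not entailed — Hugo opened the lid, not the mug; the mug belongs to the breaking event.
(d) Not entailed — Noor broke the mug, not the lid; the lid belongs to the opening event.
(e) Entailed — 'Noor broke the mug' is causative; it entails the inchoative 'the mug broke'.

(b), (e)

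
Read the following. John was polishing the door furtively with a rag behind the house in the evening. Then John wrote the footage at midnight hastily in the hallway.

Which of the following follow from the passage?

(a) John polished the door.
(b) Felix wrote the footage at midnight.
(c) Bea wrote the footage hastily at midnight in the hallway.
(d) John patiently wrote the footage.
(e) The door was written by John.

(a)

(a) Entailed — 'polish' is an activity; 'was polishing' entails that some polishing happened, so 'polished' holds.
(b) Not entailed — the passage has John writing the footage, not Felix.
(c) Not entailed — the passage has John writing the footage, not Bea.
(d) Not entailed — 'patiently' adds a manner not in (and inconsistent with) the original.
(e) Not entailed — John wrote the footage, not the door; the door belongs to the polishing event.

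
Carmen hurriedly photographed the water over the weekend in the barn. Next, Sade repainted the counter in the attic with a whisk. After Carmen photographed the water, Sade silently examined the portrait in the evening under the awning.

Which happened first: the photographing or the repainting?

the photographing

The connectives place the photographing before the repainting.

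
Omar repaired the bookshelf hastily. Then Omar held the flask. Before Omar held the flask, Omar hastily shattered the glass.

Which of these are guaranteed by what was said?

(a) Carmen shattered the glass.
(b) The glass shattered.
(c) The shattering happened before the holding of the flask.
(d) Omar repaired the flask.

(b), (c)

(a) Not entailed — the passage has Omar shattering the glass, not Carmen.
(b) Entailed — 'Omar shattered the glass' is causative; it entails the inchoative 'the glass shattered'.
(c) Entailed — the narrative places the shattering before the holding.
(d) Not entailed — Omar repaired the bookshelf, not the flask; the flask belongs to the holding event.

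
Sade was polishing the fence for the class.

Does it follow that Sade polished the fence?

yes

'polish' is atelic; if Sade was polishing the fence, then Sade polished the fence (for some time).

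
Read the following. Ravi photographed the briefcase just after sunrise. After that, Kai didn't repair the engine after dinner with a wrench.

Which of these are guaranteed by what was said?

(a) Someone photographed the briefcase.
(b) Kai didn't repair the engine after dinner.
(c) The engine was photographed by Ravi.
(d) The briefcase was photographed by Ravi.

(a) Entailed — every conjunct here is already in the original photographing event.
(b) Not entailed — dropping 'with a wrench' under negation is not valid — the original leaves open that Kai repaired the engine some other way.
(c) Not entailed — Ravi photographed the briefcase, not the engine; the engine belongs to the repairing event.
(d) Entailed — every conjunct here is already in the original photographing event.

(a), (d)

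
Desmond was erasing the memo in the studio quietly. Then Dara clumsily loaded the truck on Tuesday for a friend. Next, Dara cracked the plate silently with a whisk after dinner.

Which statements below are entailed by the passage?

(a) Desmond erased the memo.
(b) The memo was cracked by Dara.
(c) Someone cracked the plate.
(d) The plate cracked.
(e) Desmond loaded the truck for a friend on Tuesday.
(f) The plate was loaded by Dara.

(c), (d)

(a) Not entailed — 'was erasing' is progressive on an accomplishment; it does not entail the completed 'erased'.
(b) Not entailed — Dara cracked the plate, not the memo; the memo belongs to the erasing event.
(c) Entailed — dropping 'with a whisk', 'silently', 'after dinner' and generalizing the agent leaves a sub-description the original still satisfies.
(d) Entailed — 'Dara cracked the plate' is causative; it entails the inchoative 'the plate cracked'.
(e) Not entailed — the passage has Dara loading the truck, not Desmond.
(f) Not entailed — Dara loaded the truck, not the plate; the plate belongs to the cracking event.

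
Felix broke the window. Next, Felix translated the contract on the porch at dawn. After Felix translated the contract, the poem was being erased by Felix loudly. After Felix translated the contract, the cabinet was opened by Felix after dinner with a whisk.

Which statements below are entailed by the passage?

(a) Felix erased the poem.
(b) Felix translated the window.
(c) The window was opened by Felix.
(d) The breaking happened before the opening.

(d)

(a) Not entailed — 'was erasing' is progressive on an accomplishment; it does not entail the completed 'erased'.
(b) Not entailed — Felix translated the contract, not the window; the window belongs to the breaking event.
(c) Not entailed — Felix opened the cabinet, not the window; the window belongs to the breaking event.
(d) Entailed — the narrative places the breaking before the opening.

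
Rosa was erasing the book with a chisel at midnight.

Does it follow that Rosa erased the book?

'was erasing' is progressive; for an accomplishment like 'erase the book', it doesn't entail completion.

no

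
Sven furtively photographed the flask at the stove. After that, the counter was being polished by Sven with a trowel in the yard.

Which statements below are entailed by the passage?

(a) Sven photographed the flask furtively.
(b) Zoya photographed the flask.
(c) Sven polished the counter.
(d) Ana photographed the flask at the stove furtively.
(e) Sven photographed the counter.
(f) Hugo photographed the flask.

(a) Entailed — every conjunct here is already in the original photographing event.
(b) Not entailed — the passage has Sven photographing the flask, not Zoya.
(c) Entailed — 'polish' is an activity; 'was polishing' entails that some polishing happened, so 'polished' holds.
(d) Not entailed — the passage has Sven photographing the flask, not Ana.
(e) Not entailed — Sven photographed the flask, not the counter; the counter belongs to the polishing event.
(f) Not entailed — the passage has Sven photographing the flask, not Hugo.

(a), (c)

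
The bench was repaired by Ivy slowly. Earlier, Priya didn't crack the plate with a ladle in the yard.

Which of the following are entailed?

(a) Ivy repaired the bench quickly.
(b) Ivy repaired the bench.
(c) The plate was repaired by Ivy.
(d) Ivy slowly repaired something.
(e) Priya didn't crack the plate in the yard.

(a) Not entailed — 'quickly' adds a manner not in (and inconsistent with) the original.
(b) Entailed — this follows by dropping conjuncts from the repairing event's description.
(c) Not entailed — Ivy repaired the bench, not the plate; the plate belongs to the cracking event.
(d) Entailed — every conjunct here is already in the original repairing event.
(e) Not entailed — dropping 'with a ladle' under negation is not valid — the original leaves open that Priya cracked the plate some other way.

(b), (d)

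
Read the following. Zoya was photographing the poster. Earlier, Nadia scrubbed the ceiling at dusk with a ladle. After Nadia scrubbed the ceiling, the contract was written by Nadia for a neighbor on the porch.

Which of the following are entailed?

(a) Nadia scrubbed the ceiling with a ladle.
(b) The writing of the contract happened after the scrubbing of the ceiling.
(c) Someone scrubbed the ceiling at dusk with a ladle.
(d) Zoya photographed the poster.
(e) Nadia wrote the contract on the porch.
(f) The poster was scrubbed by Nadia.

(a), (b), (c), (e)

(a) Entailed — dropping 'at dusk' leaves a sub-description the original still satisfies.
(b) Entailed — the narrative places the scrubbing before the writing.
(c) Entailed — every conjunct here is already in the original scrubbing event.
(d) Not entailed — 'was photographing' is progressive on an accomplishment; it does not entail the completed 'photographed'.
(e) Entailed — the original entails any weakening of itself; this just drops 'for a neighbor'.
(f) Not entailed — Nadia scrubbed the ceiling, not the poster; the poster belongs to the photographing event.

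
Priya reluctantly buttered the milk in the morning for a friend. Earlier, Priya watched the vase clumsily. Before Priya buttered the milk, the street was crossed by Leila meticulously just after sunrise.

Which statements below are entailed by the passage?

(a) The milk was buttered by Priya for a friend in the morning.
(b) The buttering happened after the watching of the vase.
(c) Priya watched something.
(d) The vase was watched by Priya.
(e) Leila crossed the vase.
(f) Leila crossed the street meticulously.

(a), (b), (c), (d), (f)

(a) Entailed — every conjunct here is already in the original buttering event.
(b) Entailed — the narrative places the watching before the buttering.
(c) Entailed — dropping 'clumsily' and generalizing the patient leaves a sub-description the original still satisfies.
(d) Entailed — the original entails any weakening of itself; this just drops 'clumsily'.
(e) Not entailed — Leila crossed the street, not the vase; the vase belongs to the watching event.
(f) Entailed — this follows by dropping conjuncts from the crossing event's description.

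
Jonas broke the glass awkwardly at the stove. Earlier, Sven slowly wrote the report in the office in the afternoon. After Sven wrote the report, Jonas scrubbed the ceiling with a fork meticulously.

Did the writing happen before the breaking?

yes

The narrative orders the writing before the breaking.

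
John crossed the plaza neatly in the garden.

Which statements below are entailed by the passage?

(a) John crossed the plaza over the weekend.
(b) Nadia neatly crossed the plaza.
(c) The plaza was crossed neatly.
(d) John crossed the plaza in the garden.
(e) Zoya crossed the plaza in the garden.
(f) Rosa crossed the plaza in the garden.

(c), (d)

(a) Not entailed — 'over the weekend' adds information not in the original event.
(b) Not entailed — the passage has John crossing the plaza, not Nadia.
(c) Entailed — the original entails any weakening of itself; this just drops 'in the garden' and generalizes the agent.
(d) Entailed — the original entails any weakening of itself; this just drops 'neatly'.
(e) Not entailed — the passage has John crossing the plaza, not Zoya.
(f) Not entailed — the passage has John crossing the plaza, not Rosa.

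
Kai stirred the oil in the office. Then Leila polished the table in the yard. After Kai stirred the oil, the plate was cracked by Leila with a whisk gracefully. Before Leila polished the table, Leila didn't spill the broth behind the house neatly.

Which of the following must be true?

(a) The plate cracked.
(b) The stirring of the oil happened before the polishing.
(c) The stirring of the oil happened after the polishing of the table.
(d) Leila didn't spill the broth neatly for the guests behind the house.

(a) Entailed — 'Leila cracked the plate' is causative; it entails the inchoative 'the plate cracked'.
(b) Entailed — the narrative places the stirring before the polishing.
(c) Not entailed — the narrative places the stirring before the polishing, not after.
(d) Entailed — under negation, adding a further restriction is entailed: if no such spilling event occurred, none occurred for the guests either.

(a), (b), (d)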